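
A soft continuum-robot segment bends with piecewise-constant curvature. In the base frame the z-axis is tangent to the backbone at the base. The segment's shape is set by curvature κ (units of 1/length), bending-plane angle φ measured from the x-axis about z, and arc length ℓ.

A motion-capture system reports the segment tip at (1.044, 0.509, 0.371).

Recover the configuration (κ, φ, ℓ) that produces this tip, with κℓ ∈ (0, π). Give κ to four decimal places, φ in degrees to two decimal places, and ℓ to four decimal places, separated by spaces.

ρ = √(x²+y²) = √(1.044² + 0.509²) = 1.16147
φ = atan2(y, x) mod 360° = atan2(0.509, 1.044) = 25.9915°
|p|² = ρ² + z² = 1.16147² + 0.371² = 1.48666
κ = 2ρ / |p|² = 2×1.16147 / 1.48666 = 1.56253
θ = 2·atan2(ρ, z) = 2·atan2(1.16147, 0.371) = 2.52324 rad
ℓ = θ/κ = 2.52324/1.56253 = 1.61484

1.5625 25.99 1.6148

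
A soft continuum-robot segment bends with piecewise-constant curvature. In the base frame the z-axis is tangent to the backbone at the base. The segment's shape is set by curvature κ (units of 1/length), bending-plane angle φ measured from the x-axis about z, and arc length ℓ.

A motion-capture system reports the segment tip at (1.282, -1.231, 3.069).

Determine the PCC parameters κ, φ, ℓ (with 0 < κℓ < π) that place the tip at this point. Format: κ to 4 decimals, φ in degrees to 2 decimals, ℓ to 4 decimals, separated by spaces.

0.2826 316.16 3.7148

ρ = √(x²+y²) = √(1.282² + -1.231²) = 1.77733
φ = atan2(y, x) mod 360° = atan2(-1.231, 1.282) = 316.1626°
|p|² = ρ² + z² = 1.77733² + 3.069² = 12.57765
κ = 2ρ / |p|² = 2×1.77733 / 12.57765 = 0.28262
θ = 2·atan2(ρ, z) = 2·atan2(1.77733, 3.069) = 1.04985 rad
ℓ = θ/κ = 1.04985/0.28262 = 3.71476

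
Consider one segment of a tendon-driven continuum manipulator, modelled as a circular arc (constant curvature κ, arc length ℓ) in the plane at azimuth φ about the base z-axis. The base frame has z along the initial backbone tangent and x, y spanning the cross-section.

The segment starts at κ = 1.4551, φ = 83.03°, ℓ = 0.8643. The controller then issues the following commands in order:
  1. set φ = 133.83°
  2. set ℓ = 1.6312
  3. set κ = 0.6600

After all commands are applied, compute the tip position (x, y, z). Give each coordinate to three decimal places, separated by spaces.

-0.552 0.575 1.334

initial: κ=1.4551, φ=83.03°, ℓ=0.8643
cmd 1: set φ=133.83° → (κ,φ,ℓ)=(1.4551,133.83°,0.8643) → tip=(-0.3293,0.3430,0.6538)
cmd 2: set ℓ=1.6312 → (κ,φ,ℓ)=(1.4551,133.83°,1.6312) → tip=(-0.8183,0.8524,0.4774)
cmd 3: set κ=0.6600 → (κ,φ,ℓ)=(0.6600,133.83°,1.6312) → tip=(-0.5516,0.5746,1.3339)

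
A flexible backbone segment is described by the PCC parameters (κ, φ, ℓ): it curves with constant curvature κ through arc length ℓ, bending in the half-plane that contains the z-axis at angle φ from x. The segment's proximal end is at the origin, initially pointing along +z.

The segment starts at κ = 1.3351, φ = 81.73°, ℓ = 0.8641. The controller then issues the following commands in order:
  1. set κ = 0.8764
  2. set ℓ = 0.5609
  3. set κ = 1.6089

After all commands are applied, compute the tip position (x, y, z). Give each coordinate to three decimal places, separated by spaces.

initial: κ=1.3351, φ=81.73°, ℓ=0.8641
cmd 1: set κ=0.8764 → (κ,φ,ℓ)=(0.8764,81.73°,0.8641) → tip=(0.0449,0.3086,0.7838)
cmd 2: set ℓ=0.5609 → (κ,φ,ℓ)=(0.8764,81.73°,0.5609) → tip=(0.0194,0.1337,0.5386)
cmd 3: set κ=1.6089 → (κ,φ,ℓ)=(1.6089,81.73°,0.5609) → tip=(0.0340,0.2339,0.4878)

0.034 0.234 0.488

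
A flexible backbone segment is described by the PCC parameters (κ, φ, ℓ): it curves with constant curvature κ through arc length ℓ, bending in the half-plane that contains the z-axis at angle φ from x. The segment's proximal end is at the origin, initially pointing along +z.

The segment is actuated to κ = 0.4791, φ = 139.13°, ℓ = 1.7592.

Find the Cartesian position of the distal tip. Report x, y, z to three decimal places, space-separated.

θ = κ·ℓ = 0.4791 × 1.7592 = 0.84283 rad
ρ = (1 − cos θ)/κ = (1 − 0.66535)/0.4791 = 0.69850
z = sin θ / κ = 0.74653/0.4791 = 1.55819
x = ρ cos φ = 0.69850 × cos(139.13°) = -0.52820
y = ρ sin φ = 0.69850 × sin(139.13°) = 0.45706

-0.528 0.457 1.558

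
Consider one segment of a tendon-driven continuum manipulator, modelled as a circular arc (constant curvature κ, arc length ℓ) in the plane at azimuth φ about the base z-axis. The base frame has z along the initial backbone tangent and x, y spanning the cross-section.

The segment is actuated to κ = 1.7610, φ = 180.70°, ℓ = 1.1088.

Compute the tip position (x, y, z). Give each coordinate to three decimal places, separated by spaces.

θ = κ·ℓ = 1.7610 × 1.1088 = 1.95260 rad
ρ = (1 − cos θ)/κ = (1 − -0.37259)/1.7610 = 0.77944
z = sin θ / κ = 0.92800/1.7610 = 0.52697
x = ρ cos φ = 0.77944 × cos(180.70°) = -0.77938
y = ρ sin φ = 0.77944 × sin(180.70°) = -0.00952

-0.779 -0.010 0.527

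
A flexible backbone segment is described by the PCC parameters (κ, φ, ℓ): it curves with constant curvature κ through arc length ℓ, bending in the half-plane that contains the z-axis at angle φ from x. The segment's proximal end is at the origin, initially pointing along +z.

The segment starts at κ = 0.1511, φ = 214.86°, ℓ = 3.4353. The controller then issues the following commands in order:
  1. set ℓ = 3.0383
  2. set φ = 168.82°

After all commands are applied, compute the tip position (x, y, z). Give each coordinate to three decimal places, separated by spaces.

initial: κ=0.1511, φ=214.86°, ℓ=3.4353
cmd 1: set ℓ=3.0383 → (κ,φ,ℓ)=(0.1511,214.86°,3.0383) → tip=(-0.5623,-0.3917,2.9327)
cmd 2: set φ=168.82° → (κ,φ,ℓ)=(0.1511,168.82°,3.0383) → tip=(-0.6723,0.1329,2.9327)

-0.672 0.133 2.933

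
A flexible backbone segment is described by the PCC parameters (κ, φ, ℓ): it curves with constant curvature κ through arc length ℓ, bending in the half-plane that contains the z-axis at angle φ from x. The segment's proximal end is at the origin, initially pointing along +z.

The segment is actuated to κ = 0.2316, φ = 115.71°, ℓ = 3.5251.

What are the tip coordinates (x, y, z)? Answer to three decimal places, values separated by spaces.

θ = κ·ℓ = 0.2316 × 3.5251 = 0.81641 rad
ρ = (1 − cos θ)/κ = (1 − 0.68484)/0.2316 = 1.36080
z = sin θ / κ = 0.72869/0.2316 = 3.14635
x = ρ cos φ = 1.36080 × cos(115.71°) = -0.59034
y = ρ sin φ = 1.36080 × sin(115.71°) = 1.22608

-0.590 1.226 3.146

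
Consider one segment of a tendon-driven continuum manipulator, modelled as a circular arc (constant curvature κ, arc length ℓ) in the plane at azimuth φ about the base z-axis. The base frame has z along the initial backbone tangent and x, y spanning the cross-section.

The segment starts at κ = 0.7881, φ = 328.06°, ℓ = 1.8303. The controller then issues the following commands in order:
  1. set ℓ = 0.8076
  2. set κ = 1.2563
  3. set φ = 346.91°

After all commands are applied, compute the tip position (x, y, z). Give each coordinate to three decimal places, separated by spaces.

0.366 -0.085 0.676

initial: κ=0.7881, φ=328.06°, ℓ=1.8303
cmd 1: set ℓ=0.8076 → (κ,φ,ℓ)=(0.7881,328.06°,0.8076) → tip=(0.2108,-0.1314,0.7542)
cmd 2: set κ=1.2563 → (κ,φ,ℓ)=(1.2563,328.06°,0.8076) → tip=(0.3188,-0.1988,0.6760)
cmd 3: set φ=346.91° → (κ,φ,ℓ)=(1.2563,346.91°,0.8076) → tip=(0.3660,-0.0851,0.6760)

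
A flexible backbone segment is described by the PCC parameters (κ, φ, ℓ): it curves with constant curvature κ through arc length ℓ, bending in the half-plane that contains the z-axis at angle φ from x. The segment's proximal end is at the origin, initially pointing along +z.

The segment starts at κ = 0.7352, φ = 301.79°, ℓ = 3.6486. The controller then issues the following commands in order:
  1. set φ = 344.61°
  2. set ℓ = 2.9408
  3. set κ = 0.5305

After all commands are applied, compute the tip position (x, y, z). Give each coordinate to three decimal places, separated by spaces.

1.798 -0.495 1.885

initial: κ=0.7352, φ=301.79°, ℓ=3.6486
cmd 1: set φ=344.61° → (κ,φ,ℓ)=(0.7352,344.61°,3.6486) → tip=(2.4870,-0.6846,0.6028)
cmd 2: set ℓ=2.9408 → (κ,φ,ℓ)=(0.7352,344.61°,2.9408) → tip=(2.0424,-0.5622,1.1293)
cmd 3: set κ=0.5305 → (κ,φ,ℓ)=(0.5305,344.61°,2.9408) → tip=(1.7980,-0.4949,1.8849)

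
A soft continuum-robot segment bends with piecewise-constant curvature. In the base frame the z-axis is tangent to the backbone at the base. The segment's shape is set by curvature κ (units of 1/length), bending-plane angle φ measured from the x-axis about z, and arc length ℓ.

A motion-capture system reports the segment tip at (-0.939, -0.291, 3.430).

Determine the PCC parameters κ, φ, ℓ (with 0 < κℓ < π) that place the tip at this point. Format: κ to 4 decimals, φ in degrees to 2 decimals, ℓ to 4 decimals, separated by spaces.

ρ = √(x²+y²) = √(-0.939² + -0.291²) = 0.98306
φ = atan2(y, x) mod 360° = atan2(-0.291, -0.939) = 197.2184°
|p|² = ρ² + z² = 0.98306² + 3.430² = 12.73130
κ = 2ρ / |p|² = 2×0.98306 / 12.73130 = 0.15443
θ = 2·atan2(ρ, z) = 2·atan2(0.98306, 3.430) = 0.55825 rad
ℓ = θ/κ = 0.55825/0.15443 = 3.61485

0.1544 197.22 3.6149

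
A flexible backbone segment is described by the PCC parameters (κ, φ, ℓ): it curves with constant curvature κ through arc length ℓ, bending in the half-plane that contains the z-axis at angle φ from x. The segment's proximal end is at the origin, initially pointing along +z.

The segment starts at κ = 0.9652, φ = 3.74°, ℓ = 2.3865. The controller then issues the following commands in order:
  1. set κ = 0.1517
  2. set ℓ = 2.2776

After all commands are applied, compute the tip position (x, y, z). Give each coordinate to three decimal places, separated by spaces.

initial: κ=0.9652, φ=3.74°, ℓ=2.3865
cmd 1: set κ=0.1517 → (κ,φ,ℓ)=(0.1517,3.74°,2.3865) → tip=(0.4264,0.0279,2.3347)
cmd 2: set ℓ=2.2776 → (κ,φ,ℓ)=(0.1517,3.74°,2.2776) → tip=(0.3887,0.0254,2.2326)

0.389 0.025 2.233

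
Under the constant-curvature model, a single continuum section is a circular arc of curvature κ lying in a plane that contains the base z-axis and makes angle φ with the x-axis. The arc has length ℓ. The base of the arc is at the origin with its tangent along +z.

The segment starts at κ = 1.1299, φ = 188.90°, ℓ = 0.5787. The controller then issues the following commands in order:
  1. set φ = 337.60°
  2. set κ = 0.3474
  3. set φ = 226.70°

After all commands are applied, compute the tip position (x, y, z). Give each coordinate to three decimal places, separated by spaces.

-0.040 -0.042 0.575

initial: κ=1.1299, φ=188.90°, ℓ=0.5787
cmd 1: set φ=337.60° → (κ,φ,ℓ)=(1.1299,337.60°,0.5787) → tip=(0.1688,-0.0696,0.5383)
cmd 2: set κ=0.3474 → (κ,φ,ℓ)=(0.3474,337.60°,0.5787) → tip=(0.0536,-0.0221,0.5748)
cmd 3: set φ=226.70° → (κ,φ,ℓ)=(0.3474,226.70°,0.5787) → tip=(-0.0398,-0.0422,0.5748)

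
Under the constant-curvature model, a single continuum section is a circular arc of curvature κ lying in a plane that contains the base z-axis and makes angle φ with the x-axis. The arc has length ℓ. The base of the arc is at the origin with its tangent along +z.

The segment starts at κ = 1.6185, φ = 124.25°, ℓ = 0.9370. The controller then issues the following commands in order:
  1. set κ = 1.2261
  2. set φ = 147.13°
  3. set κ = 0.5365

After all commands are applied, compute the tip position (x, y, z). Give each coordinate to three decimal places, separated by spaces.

initial: κ=1.6185, φ=124.25°, ℓ=0.9370
cmd 1: set κ=1.2261 → (κ,φ,ℓ)=(1.2261,124.25°,0.9370) → tip=(-0.2710,0.3981,0.7441)
cmd 2: set φ=147.13° → (κ,φ,ℓ)=(1.2261,147.13°,0.9370) → tip=(-0.4045,0.2614,0.7441)
cmd 3: set κ=0.5365 → (κ,φ,ℓ)=(0.5365,147.13°,0.9370) → tip=(-0.1937,0.1252,0.8980)

-0.194 0.125 0.898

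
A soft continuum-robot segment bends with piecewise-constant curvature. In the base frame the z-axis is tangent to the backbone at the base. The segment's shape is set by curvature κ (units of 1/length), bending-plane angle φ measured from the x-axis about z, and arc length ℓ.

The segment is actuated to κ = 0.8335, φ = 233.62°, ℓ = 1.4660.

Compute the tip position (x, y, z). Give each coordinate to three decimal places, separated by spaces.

θ = κ·ℓ = 0.8335 × 1.4660 = 1.22191 rad
ρ = (1 − cos θ)/κ = (1 − 0.34185)/0.8335 = 0.78962
z = sin θ / κ = 0.93975/0.8335 = 1.12748
x = ρ cos φ = 0.78962 × cos(233.62°) = -0.46835
y = ρ sin φ = 0.78962 × sin(233.62°) = -0.63572

-0.468 -0.636 1.127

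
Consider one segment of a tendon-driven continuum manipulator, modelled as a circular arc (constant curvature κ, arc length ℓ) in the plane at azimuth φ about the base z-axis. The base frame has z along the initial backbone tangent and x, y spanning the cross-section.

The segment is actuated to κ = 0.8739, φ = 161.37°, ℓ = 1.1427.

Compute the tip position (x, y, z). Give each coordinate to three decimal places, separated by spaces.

-0.497 0.168 0.962

θ = κ·ℓ = 0.8739 × 1.1427 = 0.99861 rad
ρ = (1 − cos θ)/κ = (1 − 0.54148)/0.8739 = 0.52469
z = sin θ / κ = 0.84072/0.8739 = 0.96203
x = ρ cos φ = 0.52469 × cos(161.37°) = -0.49719
y = ρ sin φ = 0.52469 × sin(161.37°) = 0.16761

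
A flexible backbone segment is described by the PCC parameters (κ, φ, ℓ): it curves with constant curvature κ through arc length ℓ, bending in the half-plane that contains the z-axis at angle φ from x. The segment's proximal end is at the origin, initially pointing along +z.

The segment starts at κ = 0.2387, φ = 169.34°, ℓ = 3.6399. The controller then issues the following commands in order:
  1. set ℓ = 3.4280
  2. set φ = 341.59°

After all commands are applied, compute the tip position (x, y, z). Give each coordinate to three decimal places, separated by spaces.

1.258 -0.419 3.058

initial: κ=0.2387, φ=169.34°, ℓ=3.6399
cmd 1: set ℓ=3.4280 → (κ,φ,ℓ)=(0.2387,169.34°,3.4280) → tip=(-1.3031,0.2453,3.0581)
cmd 2: set φ=341.59° → (κ,φ,ℓ)=(0.2387,341.59°,3.4280) → tip=(1.2581,-0.4188,3.0581)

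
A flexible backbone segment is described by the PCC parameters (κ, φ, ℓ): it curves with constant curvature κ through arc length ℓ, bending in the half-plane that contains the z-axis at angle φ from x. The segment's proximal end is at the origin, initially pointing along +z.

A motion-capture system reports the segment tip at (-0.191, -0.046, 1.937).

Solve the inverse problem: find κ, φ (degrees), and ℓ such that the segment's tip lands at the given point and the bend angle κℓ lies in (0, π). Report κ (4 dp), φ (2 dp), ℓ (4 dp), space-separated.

ρ = √(x²+y²) = √(-0.191² + -0.046²) = 0.19646
φ = atan2(y, x) mod 360° = atan2(-0.046, -0.191) = 193.5411°
|p|² = ρ² + z² = 0.19646² + 1.937² = 3.79057
κ = 2ρ / |p|² = 2×0.19646 / 3.79057 = 0.10366
θ = 2·atan2(ρ, z) = 2·atan2(0.19646, 1.937) = 0.20216 rad
ℓ = θ/κ = 0.20216/0.10366 = 1.95026

0.1037 193.54 1.9503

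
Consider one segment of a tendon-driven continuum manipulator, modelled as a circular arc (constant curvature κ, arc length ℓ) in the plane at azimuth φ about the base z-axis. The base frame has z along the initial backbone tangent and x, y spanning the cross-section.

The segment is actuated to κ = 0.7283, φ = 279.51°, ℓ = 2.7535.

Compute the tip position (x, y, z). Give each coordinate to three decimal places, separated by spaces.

0.322 -1.924 1.245

θ = κ·ℓ = 0.7283 × 2.7535 = 2.00537 rad
ρ = (1 − cos θ)/κ = (1 − -0.42103)/0.7283 = 1.95116
z = sin θ / κ = 0.90705/0.7283 = 1.24543
x = ρ cos φ = 1.95116 × cos(279.51°) = 0.32237
y = ρ sin φ = 1.95116 × sin(279.51°) = -1.92434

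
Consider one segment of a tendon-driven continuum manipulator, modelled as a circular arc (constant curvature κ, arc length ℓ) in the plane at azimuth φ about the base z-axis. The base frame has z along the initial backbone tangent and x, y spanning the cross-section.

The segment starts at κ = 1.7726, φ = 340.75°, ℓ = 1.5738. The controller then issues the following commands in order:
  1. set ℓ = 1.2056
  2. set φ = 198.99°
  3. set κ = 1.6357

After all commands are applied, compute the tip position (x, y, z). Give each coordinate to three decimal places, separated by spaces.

initial: κ=1.7726, φ=340.75°, ℓ=1.5738
cmd 1: set ℓ=1.2056 → (κ,φ,ℓ)=(1.7726,340.75°,1.2056) → tip=(0.8183,-0.2858,0.4761)
cmd 2: set φ=198.99° → (κ,φ,ℓ)=(1.7726,198.99°,1.2056) → tip=(-0.8196,-0.2821,0.4761)
cmd 3: set κ=1.6357 → (κ,φ,ℓ)=(1.6357,198.99°,1.2056) → tip=(-0.8038,-0.2766,0.5628)

-0.804 -0.277 0.563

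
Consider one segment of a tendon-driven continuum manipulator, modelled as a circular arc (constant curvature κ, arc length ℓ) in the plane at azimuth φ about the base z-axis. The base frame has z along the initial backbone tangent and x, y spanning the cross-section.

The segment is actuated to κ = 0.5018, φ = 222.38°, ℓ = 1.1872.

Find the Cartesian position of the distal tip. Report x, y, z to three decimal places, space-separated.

θ = κ·ℓ = 0.5018 × 1.1872 = 0.59574 rad
ρ = (1 − cos θ)/κ = (1 − 0.82774)/0.5018 = 0.34329
z = sin θ / κ = 0.56112/0.5018 = 1.11821
x = ρ cos φ = 0.34329 × cos(222.38°) = -0.25359
y = ρ sin φ = 0.34329 × sin(222.38°) = -0.23140

-0.254 -0.231 1.118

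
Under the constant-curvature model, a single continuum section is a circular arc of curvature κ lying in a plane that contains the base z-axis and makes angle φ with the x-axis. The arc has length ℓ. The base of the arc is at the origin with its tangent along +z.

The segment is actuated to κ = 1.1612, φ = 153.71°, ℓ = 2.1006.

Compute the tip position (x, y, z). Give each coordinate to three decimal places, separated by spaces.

θ = κ·ℓ = 1.1612 × 2.1006 = 2.43922 rad
ρ = (1 − cos θ)/κ = (1 − -0.76331)/1.1612 = 1.51852
z = sin θ / κ = 0.64603/1.1612 = 0.55635
x = ρ cos φ = 1.51852 × cos(153.71°) = -1.36145
y = ρ sin φ = 1.51852 × sin(153.71°) = 0.67258

-1.361 0.673 0.556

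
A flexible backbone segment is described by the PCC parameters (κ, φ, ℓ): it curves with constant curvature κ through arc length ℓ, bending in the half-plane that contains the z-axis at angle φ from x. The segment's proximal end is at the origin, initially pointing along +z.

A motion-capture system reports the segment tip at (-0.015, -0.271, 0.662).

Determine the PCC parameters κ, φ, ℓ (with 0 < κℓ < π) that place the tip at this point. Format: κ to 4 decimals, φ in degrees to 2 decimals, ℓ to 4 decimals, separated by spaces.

1.0604 266.83 0.7339

ρ = √(x²+y²) = √(-0.015² + -0.271²) = 0.27141
φ = atan2(y, x) mod 360° = atan2(-0.271, -0.015) = 266.8319°
|p|² = ρ² + z² = 0.27141² + 0.662² = 0.51191
κ = 2ρ / |p|² = 2×0.27141 / 0.51191 = 1.06040
θ = 2·atan2(ρ, z) = 2·atan2(0.27141, 0.662) = 0.77818 rad
ℓ = θ/κ = 0.77818/1.06040 = 0.73386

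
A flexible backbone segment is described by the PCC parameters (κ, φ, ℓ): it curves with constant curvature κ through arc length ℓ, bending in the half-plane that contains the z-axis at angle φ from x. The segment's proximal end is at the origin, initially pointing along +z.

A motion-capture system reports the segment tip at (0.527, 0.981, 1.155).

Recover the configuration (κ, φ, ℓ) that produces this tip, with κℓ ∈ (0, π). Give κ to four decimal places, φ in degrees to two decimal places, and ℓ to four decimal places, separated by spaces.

ρ = √(x²+y²) = √(0.527² + 0.981²) = 1.11359
φ = atan2(y, x) mod 360° = atan2(0.981, 0.527) = 61.7550°
|p|² = ρ² + z² = 1.11359² + 1.155² = 2.57411
κ = 2ρ / |p|² = 2×1.11359 / 2.57411 = 0.86522
θ = 2·atan2(ρ, z) = 2·atan2(1.11359, 1.155) = 1.53430 rad
ℓ = θ/κ = 1.53430/0.86522 = 1.77329

0.8652 61.75 1.7733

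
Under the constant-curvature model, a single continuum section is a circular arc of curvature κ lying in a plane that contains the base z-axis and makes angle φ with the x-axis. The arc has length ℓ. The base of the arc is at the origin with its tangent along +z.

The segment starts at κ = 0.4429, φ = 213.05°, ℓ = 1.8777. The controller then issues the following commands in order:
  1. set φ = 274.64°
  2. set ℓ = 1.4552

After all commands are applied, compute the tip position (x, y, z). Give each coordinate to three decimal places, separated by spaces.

0.037 -0.451 1.357

initial: κ=0.4429, φ=213.05°, ℓ=1.8777
cmd 1: set φ=274.64° → (κ,φ,ℓ)=(0.4429,274.64°,1.8777) → tip=(0.0596,-0.7344,1.6686)
cmd 2: set ℓ=1.4552 → (κ,φ,ℓ)=(0.4429,274.64°,1.4552) → tip=(0.0366,-0.4514,1.3565)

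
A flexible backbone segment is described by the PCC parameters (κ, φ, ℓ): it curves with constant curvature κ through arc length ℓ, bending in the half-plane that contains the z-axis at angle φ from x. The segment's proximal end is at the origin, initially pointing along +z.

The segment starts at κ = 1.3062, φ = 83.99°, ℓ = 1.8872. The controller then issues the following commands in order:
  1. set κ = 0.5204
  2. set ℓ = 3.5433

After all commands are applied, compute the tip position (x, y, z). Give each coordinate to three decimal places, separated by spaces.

initial: κ=1.3062, φ=83.99°, ℓ=1.8872
cmd 1: set κ=0.5204 → (κ,φ,ℓ)=(0.5204,83.99°,1.8872) → tip=(0.0895,0.8499,1.5981)
cmd 2: set ℓ=3.5433 → (κ,φ,ℓ)=(0.5204,83.99°,3.5433) → tip=(0.2555,2.4265,1.8504)

0.255 2.427 1.850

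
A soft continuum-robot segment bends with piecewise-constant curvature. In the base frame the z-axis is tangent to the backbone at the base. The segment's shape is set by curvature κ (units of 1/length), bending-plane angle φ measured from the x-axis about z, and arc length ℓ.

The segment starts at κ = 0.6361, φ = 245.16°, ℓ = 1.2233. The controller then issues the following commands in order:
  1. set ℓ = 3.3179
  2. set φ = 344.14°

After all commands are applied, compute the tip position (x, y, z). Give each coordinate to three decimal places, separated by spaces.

initial: κ=0.6361, φ=245.16°, ℓ=1.2233
cmd 1: set ℓ=3.3179 → (κ,φ,ℓ)=(0.6361,245.16°,3.3179) → tip=(-0.9998,-2.1598,1.3486)
cmd 2: set φ=344.14° → (κ,φ,ℓ)=(0.6361,344.14°,3.3179) → tip=(2.2894,-0.6504,1.3486)

2.289 -0.650 1.349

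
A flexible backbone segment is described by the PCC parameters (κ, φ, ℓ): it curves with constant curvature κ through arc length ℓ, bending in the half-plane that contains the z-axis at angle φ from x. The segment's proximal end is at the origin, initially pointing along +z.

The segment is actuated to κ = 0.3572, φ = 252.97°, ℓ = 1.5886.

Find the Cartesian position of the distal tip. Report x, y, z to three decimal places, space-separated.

θ = κ·ℓ = 0.3572 × 1.5886 = 0.56745 rad
ρ = (1 − cos θ)/κ = (1 − 0.84328)/0.3572 = 0.43876
z = sin θ / κ = 0.53748/0.3572 = 1.50471
x = ρ cos φ = 0.43876 × cos(252.97°) = -0.12850
y = ρ sin φ = 0.43876 × sin(252.97°) = -0.41952

-0.129 -0.420 1.505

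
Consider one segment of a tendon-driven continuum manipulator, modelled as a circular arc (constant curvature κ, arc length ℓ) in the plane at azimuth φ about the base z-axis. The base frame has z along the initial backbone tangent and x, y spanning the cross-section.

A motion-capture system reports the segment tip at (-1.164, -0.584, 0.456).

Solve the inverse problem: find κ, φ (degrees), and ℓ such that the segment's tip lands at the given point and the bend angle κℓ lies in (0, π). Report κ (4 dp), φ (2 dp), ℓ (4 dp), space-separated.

1.3680 206.64 1.8040

ρ = √(x²+y²) = √(-1.164² + -0.584²) = 1.30229
φ = atan2(y, x) mod 360° = atan2(-0.584, -1.164) = 206.6438°
|p|² = ρ² + z² = 1.30229² + 0.456² = 1.90389
κ = 2ρ / |p|² = 2×1.30229 / 1.90389 = 1.36803
θ = 2·atan2(ρ, z) = 2·atan2(1.30229, 0.456) = 2.46797 rad
ℓ = θ/κ = 2.46797/1.36803 = 1.80403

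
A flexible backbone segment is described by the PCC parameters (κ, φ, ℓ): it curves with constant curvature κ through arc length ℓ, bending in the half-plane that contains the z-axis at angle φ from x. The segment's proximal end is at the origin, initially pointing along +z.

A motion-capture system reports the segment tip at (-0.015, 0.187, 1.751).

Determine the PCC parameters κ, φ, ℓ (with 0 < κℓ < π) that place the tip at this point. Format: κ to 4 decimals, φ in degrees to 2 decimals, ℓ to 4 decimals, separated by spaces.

0.1210 94.59 1.7644

ρ = √(x²+y²) = √(-0.015² + 0.187²) = 0.18760
φ = atan2(y, x) mod 360° = atan2(0.187, -0.015) = 94.5861°
|p|² = ρ² + z² = 0.18760² + 1.751² = 3.10119
κ = 2ρ / |p|² = 2×0.18760 / 3.10119 = 0.12099
θ = 2·atan2(ρ, z) = 2·atan2(0.18760, 1.751) = 0.21346 rad
ℓ = θ/κ = 0.21346/0.12099 = 1.76437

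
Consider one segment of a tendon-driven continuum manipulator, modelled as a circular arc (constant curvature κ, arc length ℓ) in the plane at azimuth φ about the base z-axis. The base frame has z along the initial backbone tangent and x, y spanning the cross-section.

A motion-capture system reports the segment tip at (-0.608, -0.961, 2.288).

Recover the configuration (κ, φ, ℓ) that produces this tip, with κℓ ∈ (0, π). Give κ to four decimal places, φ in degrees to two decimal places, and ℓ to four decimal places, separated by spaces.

0.3484 237.68 2.6479

ρ = √(x²+y²) = √(-0.608² + -0.961²) = 1.13718
φ = atan2(y, x) mod 360° = atan2(-0.961, -0.608) = 237.6795°
|p|² = ρ² + z² = 1.13718² + 2.288² = 6.52813
κ = 2ρ / |p|² = 2×1.13718 / 6.52813 = 0.34839
θ = 2·atan2(ρ, z) = 2·atan2(1.13718, 2.288) = 0.92252 rad
ℓ = θ/κ = 0.92252/0.34839 = 2.64792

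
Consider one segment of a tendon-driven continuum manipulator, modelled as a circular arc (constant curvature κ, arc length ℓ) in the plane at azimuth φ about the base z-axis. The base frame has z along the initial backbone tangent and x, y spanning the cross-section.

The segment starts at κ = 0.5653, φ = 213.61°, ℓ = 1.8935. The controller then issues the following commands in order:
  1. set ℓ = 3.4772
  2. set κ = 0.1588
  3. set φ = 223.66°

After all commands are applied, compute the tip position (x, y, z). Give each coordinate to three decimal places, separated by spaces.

initial: κ=0.5653, φ=213.61°, ℓ=1.8935
cmd 1: set ℓ=3.4772 → (κ,φ,ℓ)=(0.5653,213.61°,3.4772) → tip=(-2.0400,-1.3559,1.6328)
cmd 2: set κ=0.1588 → (κ,φ,ℓ)=(0.1588,213.61°,3.4772) → tip=(-0.7794,-0.5180,3.3032)
cmd 3: set φ=223.66° → (κ,φ,ℓ)=(0.1588,223.66°,3.4772) → tip=(-0.6771,-0.6461,3.3032)

-0.677 -0.646 3.303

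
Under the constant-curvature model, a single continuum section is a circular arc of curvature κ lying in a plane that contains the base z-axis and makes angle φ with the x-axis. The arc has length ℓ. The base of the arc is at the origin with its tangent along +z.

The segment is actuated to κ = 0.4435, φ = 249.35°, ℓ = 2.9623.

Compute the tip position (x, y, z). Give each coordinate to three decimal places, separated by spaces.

θ = κ·ℓ = 0.4435 × 2.9623 = 1.31378 rad
ρ = (1 − cos θ)/κ = (1 − 0.25420)/0.4435 = 1.68163
z = sin θ / κ = 0.96715/0.4435 = 2.18073
x = ρ cos φ = 1.68163 × cos(249.35°) = -0.59304
y = ρ sin φ = 1.68163 × sin(249.35°) = -1.57359

-0.593 -1.574 2.181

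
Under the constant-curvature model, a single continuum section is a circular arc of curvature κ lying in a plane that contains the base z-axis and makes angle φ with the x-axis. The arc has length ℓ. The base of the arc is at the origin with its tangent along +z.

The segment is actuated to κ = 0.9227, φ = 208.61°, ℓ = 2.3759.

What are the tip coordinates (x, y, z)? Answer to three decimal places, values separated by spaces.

-1.505 -0.821 0.881

θ = κ·ℓ = 0.9227 × 2.3759 = 2.19224 rad
ρ = (1 − cos θ)/κ = (1 − -0.58221)/0.9227 = 1.71476
z = sin θ / κ = 0.81304/0.9227 = 0.88115
x = ρ cos φ = 1.71476 × cos(208.61°) = -1.50539
y = ρ sin φ = 1.71476 × sin(208.61°) = -0.82111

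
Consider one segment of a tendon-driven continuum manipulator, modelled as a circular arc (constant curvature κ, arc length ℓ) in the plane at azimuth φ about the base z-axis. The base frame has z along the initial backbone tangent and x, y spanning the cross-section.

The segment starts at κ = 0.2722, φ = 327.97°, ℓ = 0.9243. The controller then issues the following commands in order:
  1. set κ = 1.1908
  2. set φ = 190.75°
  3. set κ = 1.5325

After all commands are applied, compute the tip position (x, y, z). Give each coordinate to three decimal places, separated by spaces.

-0.543 -0.103 0.645

initial: κ=0.2722, φ=327.97°, ℓ=0.9243
cmd 1: set κ=1.1908 → (κ,φ,ℓ)=(1.1908,327.97°,0.9243) → tip=(0.3894,-0.2436,0.7487)
cmd 2: set φ=190.75° → (κ,φ,ℓ)=(1.1908,190.75°,0.9243) → tip=(-0.4513,-0.0857,0.7487)
cmd 3: set κ=1.5325 → (κ,φ,ℓ)=(1.5325,190.75°,0.9243) → tip=(-0.5425,-0.1030,0.6448)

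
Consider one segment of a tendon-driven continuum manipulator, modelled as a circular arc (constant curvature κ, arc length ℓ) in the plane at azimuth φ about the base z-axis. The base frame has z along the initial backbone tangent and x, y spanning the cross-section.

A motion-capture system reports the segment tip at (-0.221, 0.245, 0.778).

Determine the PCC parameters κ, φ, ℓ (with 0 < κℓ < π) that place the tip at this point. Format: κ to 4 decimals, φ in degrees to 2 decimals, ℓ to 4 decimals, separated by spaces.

0.9240 132.05 0.8682

ρ = √(x²+y²) = √(-0.221² + 0.245²) = 0.32995
φ = atan2(y, x) mod 360° = atan2(0.245, -0.221) = 132.0517°
|p|² = ρ² + z² = 0.32995² + 0.778² = 0.71415
κ = 2ρ / |p|² = 2×0.32995 / 0.71415 = 0.92403
θ = 2·atan2(ρ, z) = 2·atan2(0.32995, 0.778) = 0.80221 rad
ℓ = θ/κ = 0.80221/0.92403 = 0.86817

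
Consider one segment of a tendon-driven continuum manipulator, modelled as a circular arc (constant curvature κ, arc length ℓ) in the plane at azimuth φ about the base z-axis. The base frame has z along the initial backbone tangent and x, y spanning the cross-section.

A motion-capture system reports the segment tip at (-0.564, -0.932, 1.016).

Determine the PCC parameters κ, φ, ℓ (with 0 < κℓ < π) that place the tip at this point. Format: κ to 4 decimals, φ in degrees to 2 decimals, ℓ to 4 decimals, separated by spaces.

ρ = √(x²+y²) = √(-0.564² + -0.932²) = 1.08937
φ = atan2(y, x) mod 360° = atan2(-0.932, -0.564) = 238.8198°
|p|² = ρ² + z² = 1.08937² + 1.016² = 2.21898
κ = 2ρ / |p|² = 2×1.08937 / 2.21898 = 0.98186
θ = 2·atan2(ρ, z) = 2·atan2(1.08937, 1.016) = 1.64046 rad
ℓ = θ/κ = 1.64046/0.98186 = 1.67076

0.9819 238.82 1.6708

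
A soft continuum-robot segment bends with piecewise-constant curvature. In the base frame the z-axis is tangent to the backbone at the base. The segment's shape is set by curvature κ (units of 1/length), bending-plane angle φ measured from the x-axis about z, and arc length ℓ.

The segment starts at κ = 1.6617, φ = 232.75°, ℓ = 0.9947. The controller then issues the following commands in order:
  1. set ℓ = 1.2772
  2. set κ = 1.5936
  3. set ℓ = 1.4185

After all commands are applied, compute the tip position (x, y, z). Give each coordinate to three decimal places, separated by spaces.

initial: κ=1.6617, φ=232.75°, ℓ=0.9947
cmd 1: set ℓ=1.2772 → (κ,φ,ℓ)=(1.6617,232.75°,1.2772) → tip=(-0.5551,-0.7300,0.5126)
cmd 2: set κ=1.5936 → (κ,φ,ℓ)=(1.5936,232.75°,1.2772) → tip=(-0.5500,-0.7233,0.5610)
cmd 3: set ℓ=1.4185 → (κ,φ,ℓ)=(1.5936,232.75°,1.4185) → tip=(-0.6215,-0.8173,0.4841)

-0.622 -0.817 0.484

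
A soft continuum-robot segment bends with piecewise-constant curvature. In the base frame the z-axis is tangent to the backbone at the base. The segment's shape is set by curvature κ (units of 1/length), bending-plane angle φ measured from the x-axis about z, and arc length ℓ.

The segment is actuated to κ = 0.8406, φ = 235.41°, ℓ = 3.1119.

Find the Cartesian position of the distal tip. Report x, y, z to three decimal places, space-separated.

θ = κ·ℓ = 0.8406 × 3.1119 = 2.61586 rad
ρ = (1 − cos θ)/κ = (1 − -0.86496)/0.8406 = 2.21860
z = sin θ / κ = 0.50184/0.8406 = 0.59701
x = ρ cos φ = 2.21860 × cos(235.41°) = -1.25950
y = ρ sin φ = 2.21860 × sin(235.41°) = -1.82643

-1.260 -1.826 0.597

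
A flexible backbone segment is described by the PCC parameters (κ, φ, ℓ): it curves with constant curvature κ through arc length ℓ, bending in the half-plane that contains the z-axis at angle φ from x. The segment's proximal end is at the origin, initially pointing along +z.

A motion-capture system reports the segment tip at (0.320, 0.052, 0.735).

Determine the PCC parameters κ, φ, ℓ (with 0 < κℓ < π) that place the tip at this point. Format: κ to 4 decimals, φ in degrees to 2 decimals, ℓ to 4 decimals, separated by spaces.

1.0048 9.23 0.8269

ρ = √(x²+y²) = √(0.320² + 0.052²) = 0.32420
φ = atan2(y, x) mod 360° = atan2(0.052, 0.320) = 9.2299°
|p|² = ρ² + z² = 0.32420² + 0.735² = 0.64533
κ = 2ρ / |p|² = 2×0.32420 / 0.64533 = 1.00475
θ = 2·atan2(ρ, z) = 2·atan2(0.32420, 0.735) = 0.83083 rad
ℓ = θ/κ = 0.83083/1.00475 = 0.82690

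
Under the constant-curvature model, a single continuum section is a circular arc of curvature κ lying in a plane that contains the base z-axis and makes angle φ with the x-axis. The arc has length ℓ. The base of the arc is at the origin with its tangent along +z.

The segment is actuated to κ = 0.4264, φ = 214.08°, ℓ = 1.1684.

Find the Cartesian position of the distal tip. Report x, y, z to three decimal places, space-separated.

θ = κ·ℓ = 0.4264 × 1.1684 = 0.49821 rad
ρ = (1 − cos θ)/κ = (1 − 0.87844)/0.4264 = 0.28508
z = sin θ / κ = 0.47785/0.4264 = 1.12066
x = ρ cos φ = 0.28508 × cos(214.08°) = -0.23612
y = ρ sin φ = 0.28508 × sin(214.08°) = -0.15975

-0.236 -0.160 1.121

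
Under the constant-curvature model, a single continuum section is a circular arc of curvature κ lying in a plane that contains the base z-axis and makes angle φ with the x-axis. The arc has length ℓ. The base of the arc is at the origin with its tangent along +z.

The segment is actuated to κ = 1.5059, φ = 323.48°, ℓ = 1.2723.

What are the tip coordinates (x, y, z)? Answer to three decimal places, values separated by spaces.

0.714 -0.529 0.625

θ = κ·ℓ = 1.5059 × 1.2723 = 1.91596 rad
ρ = (1 − cos θ)/κ = (1 − -0.33835)/1.5059 = 0.88874
z = sin θ / κ = 0.94102/1.5059 = 0.62489
x = ρ cos φ = 0.88874 × cos(323.48°) = 0.71423
y = ρ sin φ = 0.88874 × sin(323.48°) = -0.52889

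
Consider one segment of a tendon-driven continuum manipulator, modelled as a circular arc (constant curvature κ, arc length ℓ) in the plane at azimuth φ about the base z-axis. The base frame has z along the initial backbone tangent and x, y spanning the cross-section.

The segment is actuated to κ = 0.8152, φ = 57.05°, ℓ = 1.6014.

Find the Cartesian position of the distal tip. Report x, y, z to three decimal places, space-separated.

0.492 0.759 1.184

θ = κ·ℓ = 0.8152 × 1.6014 = 1.30546 rad
ρ = (1 − cos θ)/κ = (1 − 0.26223)/0.8152 = 0.90501
z = sin θ / κ = 0.96500/0.8152 = 1.18376
x = ρ cos φ = 0.90501 × cos(57.05°) = 0.49224
y = ρ sin φ = 0.90501 × sin(57.05°) = 0.75944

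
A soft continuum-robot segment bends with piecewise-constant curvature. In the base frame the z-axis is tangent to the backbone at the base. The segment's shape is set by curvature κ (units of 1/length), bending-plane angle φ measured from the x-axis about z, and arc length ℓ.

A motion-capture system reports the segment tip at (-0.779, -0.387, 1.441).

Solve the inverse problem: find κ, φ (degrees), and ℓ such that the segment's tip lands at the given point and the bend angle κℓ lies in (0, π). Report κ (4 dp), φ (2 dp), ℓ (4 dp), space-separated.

ρ = √(x²+y²) = √(-0.779² + -0.387²) = 0.86983
φ = atan2(y, x) mod 360° = atan2(-0.387, -0.779) = 206.4178°
|p|² = ρ² + z² = 0.86983² + 1.441² = 2.83309
κ = 2ρ / |p|² = 2×0.86983 / 2.83309 = 0.61405
θ = 2·atan2(ρ, z) = 2·atan2(0.86983, 1.441) = 1.08617 rad
ℓ = θ/κ = 1.08617/0.61405 = 1.76886

0.6141 206.42 1.7689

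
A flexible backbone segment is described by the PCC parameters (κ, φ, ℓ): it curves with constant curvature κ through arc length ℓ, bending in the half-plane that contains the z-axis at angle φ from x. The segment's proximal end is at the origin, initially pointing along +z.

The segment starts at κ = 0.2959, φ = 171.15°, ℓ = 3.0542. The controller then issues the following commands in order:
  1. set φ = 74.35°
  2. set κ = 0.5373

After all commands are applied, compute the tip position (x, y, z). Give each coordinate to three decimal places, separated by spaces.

0.537 1.918 1.857

initial: κ=0.2959, φ=171.15°, ℓ=3.0542
cmd 1: set φ=74.35° → (κ,φ,ℓ)=(0.2959,74.35°,3.0542) → tip=(0.3476,1.2409,2.6551)
cmd 2: set κ=0.5373 → (κ,φ,ℓ)=(0.5373,74.35°,3.0542) → tip=(0.5373,1.9179,1.8566)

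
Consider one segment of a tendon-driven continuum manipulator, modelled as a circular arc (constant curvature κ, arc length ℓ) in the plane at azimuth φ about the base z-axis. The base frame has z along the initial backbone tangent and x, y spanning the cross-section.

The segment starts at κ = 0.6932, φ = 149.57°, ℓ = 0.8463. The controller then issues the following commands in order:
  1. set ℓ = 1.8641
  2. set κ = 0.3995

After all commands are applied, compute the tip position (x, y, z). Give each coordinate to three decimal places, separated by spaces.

initial: κ=0.6932, φ=149.57°, ℓ=0.8463
cmd 1: set ℓ=1.8641 → (κ,φ,ℓ)=(0.6932,149.57°,1.8641) → tip=(-0.9018,0.5297,1.3870)
cmd 2: set κ=0.3995 → (κ,φ,ℓ)=(0.3995,149.57°,1.8641) → tip=(-0.5713,0.3356,1.6965)

-0.571 0.336 1.697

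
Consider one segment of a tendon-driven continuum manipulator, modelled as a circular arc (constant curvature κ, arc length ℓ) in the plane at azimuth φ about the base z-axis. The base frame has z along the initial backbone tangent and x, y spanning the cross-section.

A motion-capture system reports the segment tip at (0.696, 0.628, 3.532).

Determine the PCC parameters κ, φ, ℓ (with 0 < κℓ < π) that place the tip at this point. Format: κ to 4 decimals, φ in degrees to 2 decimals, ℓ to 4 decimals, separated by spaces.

ρ = √(x²+y²) = √(0.696² + 0.628²) = 0.93744
φ = atan2(y, x) mod 360° = atan2(0.628, 0.696) = 42.0599°
|p|² = ρ² + z² = 0.93744² + 3.532² = 13.35382
κ = 2ρ / |p|² = 2×0.93744 / 13.35382 = 0.14040
θ = 2·atan2(ρ, z) = 2·atan2(0.93744, 3.532) = 0.51887 rad
ℓ = θ/κ = 0.51887/0.14040 = 3.69560

0.1404 42.06 3.6956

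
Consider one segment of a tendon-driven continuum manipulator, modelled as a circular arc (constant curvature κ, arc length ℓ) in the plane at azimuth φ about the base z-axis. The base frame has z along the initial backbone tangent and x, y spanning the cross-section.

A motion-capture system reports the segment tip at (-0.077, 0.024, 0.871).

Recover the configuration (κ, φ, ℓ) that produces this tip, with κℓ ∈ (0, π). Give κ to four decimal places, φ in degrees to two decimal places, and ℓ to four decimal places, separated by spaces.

ρ = √(x²+y²) = √(-0.077² + 0.024²) = 0.08065
φ = atan2(y, x) mod 360° = atan2(0.024, -0.077) = 162.6884°
|p|² = ρ² + z² = 0.08065² + 0.871² = 0.76515
κ = 2ρ / |p|² = 2×0.08065 / 0.76515 = 0.21082
θ = 2·atan2(ρ, z) = 2·atan2(0.08065, 0.871) = 0.18467 rad
ℓ = θ/κ = 0.18467/0.21082 = 0.87597

0.2108 162.69 0.8760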